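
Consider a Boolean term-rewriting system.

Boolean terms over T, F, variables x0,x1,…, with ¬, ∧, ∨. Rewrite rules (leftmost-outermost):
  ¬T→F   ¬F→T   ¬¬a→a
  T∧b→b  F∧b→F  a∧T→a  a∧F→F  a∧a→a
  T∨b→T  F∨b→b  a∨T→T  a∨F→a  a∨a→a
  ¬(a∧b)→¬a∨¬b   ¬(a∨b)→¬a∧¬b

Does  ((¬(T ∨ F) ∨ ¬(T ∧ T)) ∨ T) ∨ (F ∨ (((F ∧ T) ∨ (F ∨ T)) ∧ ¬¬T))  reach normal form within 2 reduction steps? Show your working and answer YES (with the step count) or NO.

Answer: YES — reaches normal form T in 2 ≤ 2 steps

Derivation:
  start: ((¬(T ∨ F) ∨ ¬(T ∧ T)) ∨ T) ∨ (F ∨ (((F ∧ T) ∨ (F ∨ T)) ∧ ¬¬T))
  step 1: T ∨ (F ∨ (((F ∧ T) ∨ (F ∨ T)) ∧ ¬¬T))
  step 2: T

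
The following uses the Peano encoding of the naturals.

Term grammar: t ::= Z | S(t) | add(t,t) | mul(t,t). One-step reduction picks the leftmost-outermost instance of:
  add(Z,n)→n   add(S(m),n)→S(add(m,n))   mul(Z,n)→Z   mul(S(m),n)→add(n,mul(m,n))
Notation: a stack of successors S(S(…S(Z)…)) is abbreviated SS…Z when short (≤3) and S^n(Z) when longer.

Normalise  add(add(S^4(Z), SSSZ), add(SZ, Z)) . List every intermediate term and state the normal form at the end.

  start: add(add(S^4(Z), SSSZ), add(SZ, Z))
  [1] add(S(add(SSSZ, SSSZ)), add(SZ, Z))
  [2] S(add(add(SSSZ, SSSZ), add(SZ, Z)))
  [3] S(add(S(add(SSZ, SSSZ)), add(SZ, Z)))
  [4] S(S(add(add(SSZ, SSSZ), add(SZ, Z))))
  [5] S(S(add(S(add(SZ, SSSZ)), add(SZ, Z))))
  [6] S(S(S(add(add(SZ, SSSZ), add(SZ, Z)))))
  [7] S(S(S(add(S(add(Z, SSSZ)), add(SZ, Z)))))
  [8] S(S(S(S(add(add(Z, SSSZ), add(SZ, Z))))))
  [9] S(S(S(S(add(SSSZ, add(SZ, Z))))))
  [10] S(S(S(S(S(add(SSZ, add(SZ, Z)))))))
  [11] S(S(S(S(S(S(add(SZ, add(SZ, Z))))))))
  [12] S(S(S(S(S(S(S(add(Z, add(SZ, Z)))))))))
  [13] S(S(S(S(S(S(S(add(SZ, Z))))))))
  [14] S(S(S(S(S(S(S(S(add(Z, Z)))))))))
  [15] S^8(Z)

Answer: normal form = S^8(Z)  (in 15 steps)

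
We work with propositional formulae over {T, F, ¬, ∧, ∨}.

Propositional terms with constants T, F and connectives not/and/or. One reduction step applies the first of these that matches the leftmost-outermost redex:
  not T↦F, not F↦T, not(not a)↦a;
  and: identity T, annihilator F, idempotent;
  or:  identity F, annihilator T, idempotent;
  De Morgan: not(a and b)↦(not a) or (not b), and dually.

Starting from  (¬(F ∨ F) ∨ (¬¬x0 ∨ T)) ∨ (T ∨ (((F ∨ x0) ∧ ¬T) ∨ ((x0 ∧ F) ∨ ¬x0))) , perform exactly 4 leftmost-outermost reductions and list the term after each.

Answer: after 4 steps: T ∨ (T ∨ (((F ∨ x0) ∧ ¬T) ∨ ((x0 ∧ F) ∨ ¬x0)))

Derivation:
  start: (¬(F ∨ F) ∨ (¬¬x0 ∨ T)) ∨ (T ∨ (((F ∨ x0) ∧ ¬T) ∨ ((x0 ∧ F) ∨ ¬x0)))
  →1  ((¬F ∧ ¬F) ∨ (¬¬x0 ∨ T)) ∨ (T ∨ (((F ∨ x0) ∧ ¬T) ∨ ((x0 ∧ F) ∨ ¬x0)))
  →2  (¬F ∨ (¬¬x0 ∨ T)) ∨ (T ∨ (((F ∨ x0) ∧ ¬T) ∨ ((x0 ∧ F) ∨ ¬x0)))
  →3  (T ∨ (¬¬x0 ∨ T)) ∨ (T ∨ (((F ∨ x0) ∧ ¬T) ∨ ((x0 ∧ F) ∨ ¬x0)))
  →4  T ∨ (T ∨ (((F ∨ x0) ∧ ¬T) ∨ ((x0 ∧ F) ∨ ¬x0)))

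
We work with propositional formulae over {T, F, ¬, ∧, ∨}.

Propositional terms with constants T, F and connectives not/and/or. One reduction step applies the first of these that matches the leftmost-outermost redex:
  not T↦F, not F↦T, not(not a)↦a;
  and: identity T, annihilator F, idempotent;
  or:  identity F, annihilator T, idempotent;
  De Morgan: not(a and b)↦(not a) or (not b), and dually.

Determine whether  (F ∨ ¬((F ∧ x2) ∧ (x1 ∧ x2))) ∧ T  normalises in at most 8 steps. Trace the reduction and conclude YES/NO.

Answer: YES — reaches normal form T in 7 ≤ 8 steps

Derivation:
  start: (F ∨ ¬((F ∧ x2) ∧ (x1 ∧ x2))) ∧ T
  →1  F ∨ ¬((F ∧ x2) ∧ (x1 ∧ x2))
  →2  ¬((F ∧ x2) ∧ (x1 ∧ x2))
  →3  ¬(F ∧ x2) ∨ ¬(x1 ∧ x2)
  →4  (¬F ∨ ¬x2) ∨ ¬(x1 ∧ x2)
  →5  (T ∨ ¬x2) ∨ ¬(x1 ∧ x2)
  →6  T ∨ ¬(x1 ∧ x2)
  →7  T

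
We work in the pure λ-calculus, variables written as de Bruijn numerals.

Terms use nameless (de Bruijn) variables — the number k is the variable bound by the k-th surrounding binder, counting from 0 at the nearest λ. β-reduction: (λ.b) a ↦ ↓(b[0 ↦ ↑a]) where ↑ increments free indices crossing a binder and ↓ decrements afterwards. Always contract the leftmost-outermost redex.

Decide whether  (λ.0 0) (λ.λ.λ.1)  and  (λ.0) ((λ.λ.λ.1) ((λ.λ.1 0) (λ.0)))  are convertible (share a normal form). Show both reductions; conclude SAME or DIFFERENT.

Answer: SAME — A ⇓ λ.λ.1, B ⇓ λ.λ.1

Working:
Term A:
  start: (λ.0 0) (λ.λ.λ.1)
  →1  (λ.λ.λ.1) (λ.λ.λ.1)
  →2  λ.λ.1

Term B:
  start: (λ.0) ((λ.λ.λ.1) ((λ.λ.1 0) (λ.0)))
  →1  (λ.λ.λ.1) ((λ.λ.1 0) (λ.0))
  →2  λ.λ.1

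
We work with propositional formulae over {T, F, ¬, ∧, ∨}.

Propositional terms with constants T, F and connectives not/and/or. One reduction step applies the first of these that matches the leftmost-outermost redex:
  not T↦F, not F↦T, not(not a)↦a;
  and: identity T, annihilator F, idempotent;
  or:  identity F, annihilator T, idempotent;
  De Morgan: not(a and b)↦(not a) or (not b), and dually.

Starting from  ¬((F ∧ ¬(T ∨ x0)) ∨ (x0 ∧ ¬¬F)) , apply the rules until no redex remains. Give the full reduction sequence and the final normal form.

  start: ¬((F ∧ ¬(T ∨ x0)) ∨ (x0 ∧ ¬¬F))
  step 1: ¬(F ∧ ¬(T ∨ x0)) ∧ ¬(x0 ∧ ¬¬F)
  step 2: (¬F ∨ ¬¬(T ∨ x0)) ∧ ¬(x0 ∧ ¬¬F)
  step 3: (T ∨ ¬¬(T ∨ x0)) ∧ ¬(x0 ∧ ¬¬F)
  step 4: T ∧ ¬(x0 ∧ ¬¬F)
  step 5: ¬(x0 ∧ ¬¬F)
  step 6: ¬x0 ∨ ¬¬¬F
  step 7: ¬x0 ∨ ¬F
  step 8: ¬x0 ∨ T
  step 9: T

Answer: normal form = T  (in 9 steps)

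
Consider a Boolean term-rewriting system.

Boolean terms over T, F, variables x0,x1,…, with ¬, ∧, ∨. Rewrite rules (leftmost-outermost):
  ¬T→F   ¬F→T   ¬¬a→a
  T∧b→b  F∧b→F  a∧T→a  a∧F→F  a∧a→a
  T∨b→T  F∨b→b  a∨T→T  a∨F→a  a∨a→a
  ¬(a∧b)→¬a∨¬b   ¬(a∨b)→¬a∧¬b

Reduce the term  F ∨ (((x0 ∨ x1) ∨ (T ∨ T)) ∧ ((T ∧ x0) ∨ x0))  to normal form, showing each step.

  start: F ∨ (((x0 ∨ x1) ∨ (T ∨ T)) ∧ ((T ∧ x0) ∨ x0))
  step 1: ((x0 ∨ x1) ∨ (T ∨ T)) ∧ ((T ∧ x0) ∨ x0)
  step 2: ((x0 ∨ x1) ∨ T) ∧ ((T ∧ x0) ∨ x0)
  step 3: T ∧ ((T ∧ x0) ∨ x0)
  step 4: (T ∧ x0) ∨ x0
  step 5: x0 ∨ x0
  step 6: x0

Answer: normal form = x0  (in 6 steps)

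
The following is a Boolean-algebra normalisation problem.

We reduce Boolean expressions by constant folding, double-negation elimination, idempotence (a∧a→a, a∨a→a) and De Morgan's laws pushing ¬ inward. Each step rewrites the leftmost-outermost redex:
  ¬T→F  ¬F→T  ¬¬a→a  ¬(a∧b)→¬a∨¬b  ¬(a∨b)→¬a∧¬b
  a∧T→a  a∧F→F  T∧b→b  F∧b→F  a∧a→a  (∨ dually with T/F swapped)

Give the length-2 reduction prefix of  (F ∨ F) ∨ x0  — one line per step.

Answer: after 2 steps: x0

Working:
  start: (F ∨ F) ∨ x0
  step 1: F ∨ x0
  step 2: x0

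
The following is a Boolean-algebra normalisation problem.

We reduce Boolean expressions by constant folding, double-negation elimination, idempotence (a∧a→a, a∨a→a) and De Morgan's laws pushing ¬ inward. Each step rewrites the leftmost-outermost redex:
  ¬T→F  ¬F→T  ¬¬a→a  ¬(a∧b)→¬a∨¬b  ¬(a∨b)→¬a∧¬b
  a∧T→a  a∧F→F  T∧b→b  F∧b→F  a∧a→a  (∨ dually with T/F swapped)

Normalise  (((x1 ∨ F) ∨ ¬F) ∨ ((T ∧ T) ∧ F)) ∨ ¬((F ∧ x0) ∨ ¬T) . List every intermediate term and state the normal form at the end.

Answer: normal form = T  (in 5 steps)

Reduction:
  start: (((x1 ∨ F) ∨ ¬F) ∨ ((T ∧ T) ∧ F)) ∨ ¬((F ∧ x0) ∨ ¬T)
  step 1: ((x1 ∨ ¬F) ∨ ((T ∧ T) ∧ F)) ∨ ¬((F ∧ x0) ∨ ¬T)
  step 2: ((x1 ∨ T) ∨ ((T ∧ T) ∧ F)) ∨ ¬((F ∧ x0) ∨ ¬T)
  step 3: (T ∨ ((T ∧ T) ∧ F)) ∨ ¬((F ∧ x0) ∨ ¬T)
  step 4: T ∨ ¬((F ∧ x0) ∨ ¬T)
  step 5: T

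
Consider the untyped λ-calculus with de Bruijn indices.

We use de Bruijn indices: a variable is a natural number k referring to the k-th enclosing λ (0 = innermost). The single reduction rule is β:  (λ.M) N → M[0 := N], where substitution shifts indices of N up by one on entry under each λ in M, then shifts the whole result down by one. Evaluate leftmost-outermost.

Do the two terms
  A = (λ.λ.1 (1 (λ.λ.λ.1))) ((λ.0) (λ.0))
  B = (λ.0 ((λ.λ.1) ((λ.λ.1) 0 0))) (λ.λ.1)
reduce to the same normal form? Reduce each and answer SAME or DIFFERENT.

Term A:
  start: (λ.λ.1 (1 (λ.λ.λ.1))) ((λ.0) (λ.0))
  [1] λ.(λ.0) (λ.0) ((λ.0) (λ.0) (λ.λ.λ.1))
  [2] λ.(λ.0) ((λ.0) (λ.0) (λ.λ.λ.1))
  [3] λ.(λ.0) (λ.0) (λ.λ.λ.1)
  [4] λ.(λ.0) (λ.λ.λ.1)
  [5] λ.λ.λ.λ.1

Term B:
  start: (λ.0 ((λ.λ.1) ((λ.λ.1) 0 0))) (λ.λ.1)
  [1] (λ.λ.1) ((λ.λ.1) ((λ.λ.1) (λ.λ.1) (λ.λ.1)))
  [2] λ.(λ.λ.1) ((λ.λ.1) (λ.λ.1) (λ.λ.1))
  [3] λ.λ.(λ.λ.1) (λ.λ.1) (λ.λ.1)
  [4] λ.λ.(λ.λ.λ.1) (λ.λ.1)
  [5] λ.λ.λ.λ.1

Answer: SAME — A ⇓ λ.λ.λ.λ.1, B ⇓ λ.λ.λ.λ.1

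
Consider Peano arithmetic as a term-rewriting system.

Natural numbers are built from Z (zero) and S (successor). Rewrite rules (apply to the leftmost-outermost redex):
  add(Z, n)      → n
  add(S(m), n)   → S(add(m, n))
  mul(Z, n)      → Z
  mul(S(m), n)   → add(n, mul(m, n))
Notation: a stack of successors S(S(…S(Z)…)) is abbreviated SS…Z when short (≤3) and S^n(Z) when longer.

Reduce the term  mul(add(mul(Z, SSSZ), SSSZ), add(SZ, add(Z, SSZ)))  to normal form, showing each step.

Answer: normal form = S^9(Z)  (in 27 steps)

Working:
  start: mul(add(mul(Z, SSSZ), SSSZ), add(SZ, add(Z, SSZ)))
  [1] mul(add(Z, SSSZ), add(SZ, add(Z, SSZ)))
  [2] mul(SSSZ, add(SZ, add(Z, SSZ)))
  [3] add(add(SZ, add(Z, SSZ)), mul(SSZ, add(SZ, add(Z, SSZ))))
  [4] add(S(add(Z, add(Z, SSZ))), mul(SSZ, add(SZ, add(Z, SSZ))))
  [5] S(add(add(Z, add(Z, SSZ)), mul(SSZ, add(SZ, add(Z, SSZ)))))
  [6] S(add(add(Z, SSZ), mul(SSZ, add(SZ, add(Z, SSZ)))))
  [7] S(add(SSZ, mul(SSZ, add(SZ, add(Z, SSZ)))))
  [8] S(S(add(SZ, mul(SSZ, add(SZ, add(Z, SSZ))))))
  [9] S(S(S(add(Z, mul(SSZ, add(SZ, add(Z, SSZ)))))))
  [10] S(S(S(mul(SSZ, add(SZ, add(Z, SSZ))))))
  [11] S(S(S(add(add(SZ, add(Z, SSZ)), mul(SZ, add(SZ, add(Z, SSZ)))))))
  [12] S(S(S(add(S(add(Z, add(Z, SSZ))), mul(SZ, add(SZ, add(Z, SSZ)))))))
  [13] S(S(S(S(add(add(Z, add(Z, SSZ)), mul(SZ, add(SZ, add(Z, SSZ))))))))
  [14] S(S(S(S(add(add(Z, SSZ), mul(SZ, add(SZ, add(Z, SSZ))))))))
  [15] S(S(S(S(add(SSZ, mul(SZ, add(SZ, add(Z, SSZ))))))))
  [16] S(S(S(S(S(add(SZ, mul(SZ, add(SZ, add(Z, SSZ)))))))))
  [17] S(S(S(S(S(S(add(Z, mul(SZ, add(SZ, add(Z, SSZ))))))))))
  [18] S(S(S(S(S(S(mul(SZ, add(SZ, add(Z, SSZ)))))))))
  [19] S(S(S(S(S(S(add(add(SZ, add(Z, SSZ)), mul(Z, add(SZ, add(Z, SSZ))))))))))
  [20] S(S(S(S(S(S(add(S(add(Z, add(Z, SSZ))), mul(Z, add(SZ, add(Z, SSZ))))))))))
  [21] S(S(S(S(S(S(S(add(add(Z, add(Z, SSZ)), mul(Z, add(SZ, add(Z, SSZ)))))))))))
  [22] S(S(S(S(S(S(S(add(add(Z, SSZ), mul(Z, add(SZ, add(Z, SSZ)))))))))))
  [23] S(S(S(S(S(S(S(add(SSZ, mul(Z, add(SZ, add(Z, SSZ)))))))))))
  [24] S(S(S(S(S(S(S(S(add(SZ, mul(Z, add(SZ, add(Z, SSZ))))))))))))
  [25] S(S(S(S(S(S(S(S(S(add(Z, mul(Z, add(SZ, add(Z, SSZ)))))))))))))
  [26] S(S(S(S(S(S(S(S(S(mul(Z, add(SZ, add(Z, SSZ))))))))))))
  [27] S^9(Z)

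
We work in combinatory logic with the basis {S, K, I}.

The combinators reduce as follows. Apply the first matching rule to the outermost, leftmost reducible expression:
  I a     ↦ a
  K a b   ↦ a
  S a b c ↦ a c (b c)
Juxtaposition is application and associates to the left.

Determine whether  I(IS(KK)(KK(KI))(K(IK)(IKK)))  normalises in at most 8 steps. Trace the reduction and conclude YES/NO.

  start: I(IS(KK)(KK(KI))(K(IK)(IKK)))
  [1] IS(KK)(KK(KI))(K(IK)(IKK))
  [2] S(KK)(KK(KI))(K(IK)(IKK))
  [3] KK(K(IK)(IKK))(KK(KI)(K(IK)(IKK)))
  [4] K(KK(KI)(K(IK)(IKK)))
  [5] K(K(K(IK)(IKK)))
  [6] K(K(IK))
  [7] K(KK)

Answer: YES — reaches normal form K(KK) in 7 ≤ 8 steps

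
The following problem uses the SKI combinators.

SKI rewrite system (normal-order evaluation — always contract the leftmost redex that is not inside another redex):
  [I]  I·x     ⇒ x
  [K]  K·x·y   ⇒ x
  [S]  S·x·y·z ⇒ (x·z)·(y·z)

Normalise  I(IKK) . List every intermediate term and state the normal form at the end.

  start: I(IKK)
  →1  IKK
  →2  KK

Answer: normal form = KK  (in 2 steps)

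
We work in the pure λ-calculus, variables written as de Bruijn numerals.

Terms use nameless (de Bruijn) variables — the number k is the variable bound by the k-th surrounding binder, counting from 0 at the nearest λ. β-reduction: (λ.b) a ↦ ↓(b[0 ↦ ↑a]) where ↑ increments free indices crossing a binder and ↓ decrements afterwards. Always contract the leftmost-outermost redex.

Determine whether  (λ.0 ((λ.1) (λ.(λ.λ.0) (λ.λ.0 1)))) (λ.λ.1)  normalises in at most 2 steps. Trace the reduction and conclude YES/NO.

Answer: NO — after 2 steps the term is λ.(λ.λ.λ.1) (λ.(λ.λ.0) (λ.λ.0 1)), not yet normal

Working:
  start: (λ.0 ((λ.1) (λ.(λ.λ.0) (λ.λ.0 1)))) (λ.λ.1)
  step 1: (λ.λ.1) ((λ.λ.λ.1) (λ.(λ.λ.0) (λ.λ.0 1)))
  step 2: λ.(λ.λ.λ.1) (λ.(λ.λ.0) (λ.λ.0 1))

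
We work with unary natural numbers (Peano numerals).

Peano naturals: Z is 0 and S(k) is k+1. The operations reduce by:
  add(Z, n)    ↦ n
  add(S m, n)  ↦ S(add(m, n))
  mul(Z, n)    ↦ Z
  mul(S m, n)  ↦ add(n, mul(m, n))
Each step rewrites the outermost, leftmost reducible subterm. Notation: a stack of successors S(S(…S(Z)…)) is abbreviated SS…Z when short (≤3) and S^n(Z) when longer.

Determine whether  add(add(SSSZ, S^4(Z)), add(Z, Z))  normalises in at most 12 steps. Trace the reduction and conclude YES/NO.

  start: add(add(SSSZ, S^4(Z)), add(Z, Z))
  →1  add(S(add(SSZ, S^4(Z))), add(Z, Z))
  →2  S(add(add(SSZ, S^4(Z)), add(Z, Z)))
  →3  S(add(S(add(SZ, S^4(Z))), add(Z, Z)))
  →4  S(S(add(add(SZ, S^4(Z)), add(Z, Z))))
  →5  S(S(add(S(add(Z, S^4(Z))), add(Z, Z))))
  →6  S(S(S(add(add(Z, S^4(Z)), add(Z, Z)))))
  →7  S(S(S(add(S^4(Z), add(Z, Z)))))
  →8  S(S(S(S(add(SSSZ, add(Z, Z))))))
  →9  S(S(S(S(S(add(SSZ, add(Z, Z)))))))
  →10  S(S(S(S(S(S(add(SZ, add(Z, Z))))))))
  →11  S(S(S(S(S(S(S(add(Z, add(Z, Z)))))))))
  →12  S(S(S(S(S(S(S(add(Z, Z))))))))

Answer: NO — after 12 steps the term is S(S(S(S(S(S(S(add(Z, Z)))))))), not yet normal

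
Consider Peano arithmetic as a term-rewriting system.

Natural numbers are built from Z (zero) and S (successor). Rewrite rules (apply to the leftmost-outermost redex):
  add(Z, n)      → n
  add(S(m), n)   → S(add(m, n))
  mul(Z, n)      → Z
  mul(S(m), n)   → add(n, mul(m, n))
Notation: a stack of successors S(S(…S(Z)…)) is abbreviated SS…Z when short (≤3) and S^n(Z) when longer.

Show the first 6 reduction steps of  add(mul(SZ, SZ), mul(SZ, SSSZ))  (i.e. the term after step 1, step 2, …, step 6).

Answer: after 6 steps: S(mul(SZ, SSSZ))

Derivation:
  start: add(mul(SZ, SZ), mul(SZ, SSSZ))
  [1] add(add(SZ, mul(Z, SZ)), mul(SZ, SSSZ))
  [2] add(S(add(Z, mul(Z, SZ))), mul(SZ, SSSZ))
  [3] S(add(add(Z, mul(Z, SZ)), mul(SZ, SSSZ)))
  [4] S(add(mul(Z, SZ), mul(SZ, SSSZ)))
  [5] S(add(Z, mul(SZ, SSSZ)))
  [6] S(mul(SZ, SSSZ))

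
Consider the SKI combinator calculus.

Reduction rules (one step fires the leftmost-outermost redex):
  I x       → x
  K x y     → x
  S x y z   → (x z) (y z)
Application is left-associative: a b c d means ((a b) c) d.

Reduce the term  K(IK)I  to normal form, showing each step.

Answer: normal form = K  (in 2 steps)

Derivation:
  start: K(IK)I
  →1  IK
  →2  K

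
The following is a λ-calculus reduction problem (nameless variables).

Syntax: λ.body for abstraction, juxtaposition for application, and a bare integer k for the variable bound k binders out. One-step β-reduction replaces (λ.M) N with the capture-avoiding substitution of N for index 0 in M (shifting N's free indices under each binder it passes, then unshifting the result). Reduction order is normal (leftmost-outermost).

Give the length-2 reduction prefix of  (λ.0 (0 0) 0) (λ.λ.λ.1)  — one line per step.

  start: (λ.0 (0 0) 0) (λ.λ.λ.1)
  →1  (λ.λ.λ.1) ((λ.λ.λ.1) (λ.λ.λ.1)) (λ.λ.λ.1)
  →2  (λ.λ.1) (λ.λ.λ.1)

Answer: after 2 steps: (λ.λ.1) (λ.λ.λ.1)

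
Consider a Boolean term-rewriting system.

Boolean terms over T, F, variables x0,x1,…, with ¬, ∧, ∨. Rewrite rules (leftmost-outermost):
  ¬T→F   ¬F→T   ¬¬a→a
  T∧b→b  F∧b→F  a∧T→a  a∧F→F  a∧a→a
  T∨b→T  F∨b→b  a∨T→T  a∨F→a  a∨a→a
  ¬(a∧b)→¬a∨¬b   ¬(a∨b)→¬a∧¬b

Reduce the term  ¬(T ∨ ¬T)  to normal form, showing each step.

Answer: normal form = F  (in 3 steps)

Working:
  start: ¬(T ∨ ¬T)
  →1  ¬T ∧ ¬¬T
  →2  F ∧ ¬¬T
  →3  F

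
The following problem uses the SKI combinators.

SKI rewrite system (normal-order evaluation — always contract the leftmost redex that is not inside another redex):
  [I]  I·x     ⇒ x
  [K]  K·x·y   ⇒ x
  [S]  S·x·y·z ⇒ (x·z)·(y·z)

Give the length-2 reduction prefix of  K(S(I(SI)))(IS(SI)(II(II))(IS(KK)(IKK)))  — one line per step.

  start: K(S(I(SI)))(IS(SI)(II(II))(IS(KK)(IKK)))
  [1] S(I(SI))
  [2] S(SI)

Answer: after 2 steps: S(SI)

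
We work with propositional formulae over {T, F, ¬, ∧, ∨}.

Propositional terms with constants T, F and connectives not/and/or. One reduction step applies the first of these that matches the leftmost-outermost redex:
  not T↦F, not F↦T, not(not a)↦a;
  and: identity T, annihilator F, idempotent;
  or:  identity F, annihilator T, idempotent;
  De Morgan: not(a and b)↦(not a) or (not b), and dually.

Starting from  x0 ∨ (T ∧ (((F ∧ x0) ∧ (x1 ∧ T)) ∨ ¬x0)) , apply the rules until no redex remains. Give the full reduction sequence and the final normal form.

  start: x0 ∨ (T ∧ (((F ∧ x0) ∧ (x1 ∧ T)) ∨ ¬x0))
  step 1: x0 ∨ (((F ∧ x0) ∧ (x1 ∧ T)) ∨ ¬x0)
  step 2: x0 ∨ ((F ∧ (x1 ∧ T)) ∨ ¬x0)
  step 3: x0 ∨ (F ∨ ¬x0)
  step 4: x0 ∨ ¬x0

Answer: normal form = x0 ∨ ¬x0  (in 4 steps)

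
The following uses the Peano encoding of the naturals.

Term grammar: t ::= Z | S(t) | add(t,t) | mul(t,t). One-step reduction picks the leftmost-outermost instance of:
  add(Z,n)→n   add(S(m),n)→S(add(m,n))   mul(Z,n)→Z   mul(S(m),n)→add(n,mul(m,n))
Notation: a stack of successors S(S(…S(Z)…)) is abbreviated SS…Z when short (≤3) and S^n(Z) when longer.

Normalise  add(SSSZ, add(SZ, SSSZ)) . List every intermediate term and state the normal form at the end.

Answer: normal form = S^7(Z)  (in 6 steps)

Reduction:
  start: add(SSSZ, add(SZ, SSSZ))
  [1] S(add(SSZ, add(SZ, SSSZ)))
  [2] S(S(add(SZ, add(SZ, SSSZ))))
  [3] S(S(S(add(Z, add(SZ, SSSZ)))))
  [4] S(S(S(add(SZ, SSSZ))))
  [5] S(S(S(S(add(Z, SSSZ)))))
  [6] S^7(Z)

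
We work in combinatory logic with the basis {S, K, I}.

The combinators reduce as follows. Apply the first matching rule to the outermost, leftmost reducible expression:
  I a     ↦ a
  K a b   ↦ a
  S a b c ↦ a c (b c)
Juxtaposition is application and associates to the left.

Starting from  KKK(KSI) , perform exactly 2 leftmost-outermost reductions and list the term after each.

  start: KKK(KSI)
  →1  K(KSI)
  →2  KS

Answer: after 2 steps: KS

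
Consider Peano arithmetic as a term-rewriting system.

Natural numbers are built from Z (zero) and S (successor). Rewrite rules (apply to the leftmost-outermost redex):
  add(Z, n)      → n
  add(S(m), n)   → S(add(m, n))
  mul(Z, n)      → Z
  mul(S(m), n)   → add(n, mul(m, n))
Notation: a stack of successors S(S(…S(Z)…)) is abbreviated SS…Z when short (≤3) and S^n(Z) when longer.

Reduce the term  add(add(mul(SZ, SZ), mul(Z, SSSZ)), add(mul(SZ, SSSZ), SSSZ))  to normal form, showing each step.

Answer: normal form = S^7(Z)  (in 19 steps)

Working:
  start: add(add(mul(SZ, SZ), mul(Z, SSSZ)), add(mul(SZ, SSSZ), SSSZ))
  [1] add(add(add(SZ, mul(Z, SZ)), mul(Z, SSSZ)), add(mul(SZ, SSSZ), SSSZ))
  [2] add(add(S(add(Z, mul(Z, SZ))), mul(Z, SSSZ)), add(mul(SZ, SSSZ), SSSZ))
  [3] add(S(add(add(Z, mul(Z, SZ)), mul(Z, SSSZ))), add(mul(SZ, SSSZ), SSSZ))
  [4] S(add(add(add(Z, mul(Z, SZ)), mul(Z, SSSZ)), add(mul(SZ, SSSZ), SSSZ)))
  [5] S(add(add(mul(Z, SZ), mul(Z, SSSZ)), add(mul(SZ, SSSZ), SSSZ)))
  [6] S(add(add(Z, mul(Z, SSSZ)), add(mul(SZ, SSSZ), SSSZ)))
  [7] S(add(mul(Z, SSSZ), add(mul(SZ, SSSZ), SSSZ)))
  [8] S(add(Z, add(mul(SZ, SSSZ), SSSZ)))
  [9] S(add(mul(SZ, SSSZ), SSSZ))
  [10] S(add(add(SSSZ, mul(Z, SSSZ)), SSSZ))
  [11] S(add(S(add(SSZ, mul(Z, SSSZ))), SSSZ))
  [12] S(S(add(add(SSZ, mul(Z, SSSZ)), SSSZ)))
  [13] S(S(add(S(add(SZ, mul(Z, SSSZ))), SSSZ)))
  [14] S(S(S(add(add(SZ, mul(Z, SSSZ)), SSSZ))))
  [15] S(S(S(add(S(add(Z, mul(Z, SSSZ))), SSSZ))))
  [16] S(S(S(S(add(add(Z, mul(Z, SSSZ)), SSSZ)))))
  [17] S(S(S(S(add(mul(Z, SSSZ), SSSZ)))))
  [18] S(S(S(S(add(Z, SSSZ)))))
  [19] S^7(Z)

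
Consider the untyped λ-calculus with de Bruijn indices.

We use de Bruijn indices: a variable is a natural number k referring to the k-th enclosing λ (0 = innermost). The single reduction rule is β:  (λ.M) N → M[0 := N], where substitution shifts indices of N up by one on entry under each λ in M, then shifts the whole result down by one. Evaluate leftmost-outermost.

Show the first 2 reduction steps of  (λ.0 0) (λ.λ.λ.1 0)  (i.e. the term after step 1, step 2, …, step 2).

Answer: after 2 steps: λ.λ.1 0

Working:
  start: (λ.0 0) (λ.λ.λ.1 0)
  [1] (λ.λ.λ.1 0) (λ.λ.λ.1 0)
  [2] λ.λ.1 0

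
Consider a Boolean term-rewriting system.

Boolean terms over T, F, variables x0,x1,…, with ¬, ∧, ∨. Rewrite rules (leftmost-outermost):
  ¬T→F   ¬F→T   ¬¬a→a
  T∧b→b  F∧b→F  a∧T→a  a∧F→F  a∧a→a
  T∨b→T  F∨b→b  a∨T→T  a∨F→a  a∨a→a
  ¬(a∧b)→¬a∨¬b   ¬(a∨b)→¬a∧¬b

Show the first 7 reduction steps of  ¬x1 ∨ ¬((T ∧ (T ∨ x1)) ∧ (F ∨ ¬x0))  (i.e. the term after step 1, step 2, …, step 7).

Answer: after 7 steps: ¬x1 ∨ (F ∨ ¬(F ∨ ¬x0))

Working:
  start: ¬x1 ∨ ¬((T ∧ (T ∨ x1)) ∧ (F ∨ ¬x0))
  [1] ¬x1 ∨ (¬(T ∧ (T ∨ x1)) ∨ ¬(F ∨ ¬x0))
  [2] ¬x1 ∨ ((¬T ∨ ¬(T ∨ x1)) ∨ ¬(F ∨ ¬x0))
  [3] ¬x1 ∨ ((F ∨ ¬(T ∨ x1)) ∨ ¬(F ∨ ¬x0))
  [4] ¬x1 ∨ (¬(T ∨ x1) ∨ ¬(F ∨ ¬x0))
  [5] ¬x1 ∨ ((¬T ∧ ¬x1) ∨ ¬(F ∨ ¬x0))
  [6] ¬x1 ∨ ((F ∧ ¬x1) ∨ ¬(F ∨ ¬x0))
  [7] ¬x1 ∨ (F ∨ ¬(F ∨ ¬x0))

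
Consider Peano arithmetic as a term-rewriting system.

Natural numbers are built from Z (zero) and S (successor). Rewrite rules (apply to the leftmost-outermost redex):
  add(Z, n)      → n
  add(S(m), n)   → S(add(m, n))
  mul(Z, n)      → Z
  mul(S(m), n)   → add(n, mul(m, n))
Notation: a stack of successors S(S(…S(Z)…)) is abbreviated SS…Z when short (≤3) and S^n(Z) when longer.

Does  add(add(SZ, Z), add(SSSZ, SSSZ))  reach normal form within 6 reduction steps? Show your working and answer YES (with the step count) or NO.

  start: add(add(SZ, Z), add(SSSZ, SSSZ))
  →1  add(S(add(Z, Z)), add(SSSZ, SSSZ))
  →2  S(add(add(Z, Z), add(SSSZ, SSSZ)))
  →3  S(add(Z, add(SSSZ, SSSZ)))
  →4  S(add(SSSZ, SSSZ))
  →5  S(S(add(SSZ, SSSZ)))
  →6  S(S(S(add(SZ, SSSZ))))

Answer: NO — after 6 steps the term is S(S(S(add(SZ, SSSZ)))), not yet normal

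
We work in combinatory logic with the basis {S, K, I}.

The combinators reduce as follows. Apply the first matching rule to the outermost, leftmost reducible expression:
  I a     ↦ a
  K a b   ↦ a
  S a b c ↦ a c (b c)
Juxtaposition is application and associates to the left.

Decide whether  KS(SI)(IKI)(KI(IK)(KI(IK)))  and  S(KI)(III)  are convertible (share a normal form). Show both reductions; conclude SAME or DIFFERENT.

Answer: SAME — A ⇓ S(KI)I, B ⇓ S(KI)I

Working:
Term A:
  start: KS(SI)(IKI)(KI(IK)(KI(IK)))
  [1] S(IKI)(KI(IK)(KI(IK)))
  [2] S(KI)(KI(IK)(KI(IK)))
  [3] S(KI)(I(KI(IK)))
  [4] S(KI)(KI(IK))
  [5] S(KI)I

Term B:
  start: S(KI)(III)
  [1] S(KI)(II)
  [2] S(KI)I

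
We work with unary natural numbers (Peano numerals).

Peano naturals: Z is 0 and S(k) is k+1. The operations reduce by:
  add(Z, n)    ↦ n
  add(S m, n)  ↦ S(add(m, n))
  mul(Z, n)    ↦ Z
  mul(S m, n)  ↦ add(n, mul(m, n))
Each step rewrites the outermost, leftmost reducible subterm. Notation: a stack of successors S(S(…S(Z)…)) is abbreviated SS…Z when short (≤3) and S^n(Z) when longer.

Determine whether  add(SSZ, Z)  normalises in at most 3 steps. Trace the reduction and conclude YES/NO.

Answer: YES — reaches normal form SSZ in 3 ≤ 3 steps

Working:
  start: add(SSZ, Z)
  →1  S(add(SZ, Z))
  →2  S(S(add(Z, Z)))
  →3  SSZ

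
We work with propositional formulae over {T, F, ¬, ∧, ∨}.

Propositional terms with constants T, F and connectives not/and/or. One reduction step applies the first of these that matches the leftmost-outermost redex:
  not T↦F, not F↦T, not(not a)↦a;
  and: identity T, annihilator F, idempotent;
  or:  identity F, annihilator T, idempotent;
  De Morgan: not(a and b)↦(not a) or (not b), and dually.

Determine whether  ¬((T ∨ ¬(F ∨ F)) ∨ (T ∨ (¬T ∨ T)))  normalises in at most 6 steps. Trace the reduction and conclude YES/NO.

  start: ¬((T ∨ ¬(F ∨ F)) ∨ (T ∨ (¬T ∨ T)))
  step 1: ¬(T ∨ ¬(F ∨ F)) ∧ ¬(T ∨ (¬T ∨ T))
  step 2: (¬T ∧ ¬¬(F ∨ F)) ∧ ¬(T ∨ (¬T ∨ T))
  step 3: (F ∧ ¬¬(F ∨ F)) ∧ ¬(T ∨ (¬T ∨ T))
  step 4: F ∧ ¬(T ∨ (¬T ∨ T))
  step 5: F

Answer: YES — reaches normal form F in 5 ≤ 6 steps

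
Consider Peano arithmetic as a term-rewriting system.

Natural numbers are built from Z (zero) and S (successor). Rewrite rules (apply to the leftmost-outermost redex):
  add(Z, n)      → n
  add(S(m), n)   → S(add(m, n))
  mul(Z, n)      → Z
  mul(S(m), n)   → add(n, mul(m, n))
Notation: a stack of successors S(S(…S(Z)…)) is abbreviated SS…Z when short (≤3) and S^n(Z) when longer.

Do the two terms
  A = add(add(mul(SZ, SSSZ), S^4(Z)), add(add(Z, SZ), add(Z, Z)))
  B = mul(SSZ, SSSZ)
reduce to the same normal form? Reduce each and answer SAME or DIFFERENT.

Answer: DIFFERENT — A ⇓ S^8(Z), B ⇓ S^6(Z)

Derivation:
Term A:
  start: add(add(mul(SZ, SSSZ), S^4(Z)), add(add(Z, SZ), add(Z, Z)))
  →1  add(add(add(SSSZ, mul(Z, SSSZ)), S^4(Z)), add(add(Z, SZ), add(Z, Z)))
  →2  add(add(S(add(SSZ, mul(Z, SSSZ))), S^4(Z)), add(add(Z, SZ), add(Z, Z)))
  →3  add(S(add(add(SSZ, mul(Z, SSSZ)), S^4(Z))), add(add(Z, SZ), add(Z, Z)))
  →4  S(add(add(add(SSZ, mul(Z, SSSZ)), S^4(Z)), add(add(Z, SZ), add(Z, Z))))
  →5  S(add(add(S(add(SZ, mul(Z, SSSZ))), S^4(Z)), add(add(Z, SZ), add(Z, Z))))
  →6  S(add(S(add(add(SZ, mul(Z, SSSZ)), S^4(Z))), add(add(Z, SZ), add(Z, Z))))
  →7  S(S(add(add(add(SZ, mul(Z, SSSZ)), S^4(Z)), add(add(Z, SZ), add(Z, Z)))))
  →8  S(S(add(add(S(add(Z, mul(Z, SSSZ))), S^4(Z)), add(add(Z, SZ), add(Z, Z)))))
  →9  S(S(add(S(add(add(Z, mul(Z, SSSZ)), S^4(Z))), add(add(Z, SZ), add(Z, Z)))))
  →10  S(S(S(add(add(add(Z, mul(Z, SSSZ)), S^4(Z)), add(add(Z, SZ), add(Z, Z))))))
  →11  S(S(S(add(add(mul(Z, SSSZ), S^4(Z)), add(add(Z, SZ), add(Z, Z))))))
  →12  S(S(S(add(add(Z, S^4(Z)), add(add(Z, SZ), add(Z, Z))))))
  →13  S(S(S(add(S^4(Z), add(add(Z, SZ), add(Z, Z))))))
  →14  S(S(S(S(add(SSSZ, add(add(Z, SZ), add(Z, Z)))))))
  →15  S(S(S(S(S(add(SSZ, add(add(Z, SZ), add(Z, Z))))))))
  →16  S(S(S(S(S(S(add(SZ, add(add(Z, SZ), add(Z, Z)))))))))
  →17  S(S(S(S(S(S(S(add(Z, add(add(Z, SZ), add(Z, Z))))))))))
  →18  S(S(S(S(S(S(S(add(add(Z, SZ), add(Z, Z)))))))))
  →19  S(S(S(S(S(S(S(add(SZ, add(Z, Z)))))))))
  →20  S(S(S(S(S(S(S(S(add(Z, add(Z, Z))))))))))
  →21  S(S(S(S(S(S(S(S(add(Z, Z)))))))))
  →22  S^8(Z)

Term B:
  start: mul(SSZ, SSSZ)
  →1  add(SSSZ, mul(SZ, SSSZ))
  →2  S(add(SSZ, mul(SZ, SSSZ)))
  →3  S(S(add(SZ, mul(SZ, SSSZ))))
  →4  S(S(S(add(Z, mul(SZ, SSSZ)))))
  →5  S(S(S(mul(SZ, SSSZ))))
  →6  S(S(S(add(SSSZ, mul(Z, SSSZ)))))
  →7  S(S(S(S(add(SSZ, mul(Z, SSSZ))))))
  →8  S(S(S(S(S(add(SZ, mul(Z, SSSZ)))))))
  →9  S(S(S(S(S(S(add(Z, mul(Z, SSSZ))))))))
  →10  S(S(S(S(S(S(mul(Z, SSSZ)))))))
  →11  S^6(Z)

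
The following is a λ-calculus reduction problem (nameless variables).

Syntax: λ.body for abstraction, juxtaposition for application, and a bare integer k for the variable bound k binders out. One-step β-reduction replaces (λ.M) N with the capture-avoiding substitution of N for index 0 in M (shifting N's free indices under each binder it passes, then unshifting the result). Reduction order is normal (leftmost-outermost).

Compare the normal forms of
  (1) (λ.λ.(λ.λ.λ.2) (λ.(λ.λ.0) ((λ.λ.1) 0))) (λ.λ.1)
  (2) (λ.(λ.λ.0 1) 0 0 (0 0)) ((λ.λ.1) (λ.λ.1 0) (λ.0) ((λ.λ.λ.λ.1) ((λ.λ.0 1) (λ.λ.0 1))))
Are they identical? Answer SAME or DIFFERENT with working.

Term A:
  start: (λ.λ.(λ.λ.λ.2) (λ.(λ.λ.0) ((λ.λ.1) 0))) (λ.λ.1)
  →1  λ.(λ.λ.λ.2) (λ.(λ.λ.0) ((λ.λ.1) 0))
  →2  λ.λ.λ.λ.(λ.λ.0) ((λ.λ.1) 0)
  →3  λ.λ.λ.λ.λ.0

Term B:
  start: (λ.(λ.λ.0 1) 0 0 (0 0)) ((λ.λ.1) (λ.λ.1 0) (λ.0) ((λ.λ.λ.λ.1) ((λ.λ.0 1) (λ.λ.0 1))))
  →1  (λ.λ.0 1) ((λ.λ.1) (λ.λ.1 0) (λ.0) ((λ.λ.λ.λ.1) ((λ.λ.0 1) (λ.λ.0 1)))) ((λ.λ.1) (λ.λ.1 0) (λ.0) ((λ.λ.λ.λ.1) ((λ.λ.0 1) (λ.λ.0 1)))) ((λ.λ.1) (λ.λ.1 0) (λ.0) ((λ.λ.λ.λ.1) ((λ.λ.0 1) (λ.λ.0 1))) ((λ.λ.1) (λ.λ.1 0) (λ.0) ((λ.λ.λ.λ.1) ((λ.λ.0 1) (λ.λ.0 1)))))
  →2  (λ.0 ((λ.λ.1) (λ.λ.1 0) (λ.0) ((λ.λ.λ.λ.1) ((λ.λ.0 1) (λ.λ.0 1))))) ((λ.λ.1) (λ.λ.1 0) (λ.0) ((λ.λ.λ.λ.1) ((λ.λ.0 1) (λ.λ.0 1)))) ((λ.λ.1) (λ.λ.1 0) (λ.0) ((λ.λ.λ.λ.1) ((λ.λ.0 1) (λ.λ.0 1))) ((λ.λ.1) (λ.λ.1 0) (λ.0) ((λ.λ.λ.λ.1) ((λ.λ.0 1) (λ.λ.0 1)))))
  →3  (λ.λ.1) (λ.λ.1 0) (λ.0) ((λ.λ.λ.λ.1) ((λ.λ.0 1) (λ.λ.0 1))) ((λ.λ.1) (λ.λ.1 0) (λ.0) ((λ.λ.λ.λ.1) ((λ.λ.0 1) (λ.λ.0 1)))) ((λ.λ.1) (λ.λ.1 0) (λ.0) ((λ.λ.λ.λ.1) ((λ.λ.0 1) (λ.λ.0 1))) ((λ.λ.1) (λ.λ.1 0) (λ.0) ((λ.λ.λ.λ.1) ((λ.λ.0 1) (λ.λ.0 1)))))
  →4  (λ.λ.λ.1 0) (λ.0) ((λ.λ.λ.λ.1) ((λ.λ.0 1) (λ.λ.0 1))) ((λ.λ.1) (λ.λ.1 0) (λ.0) ((λ.λ.λ.λ.1) ((λ.λ.0 1) (λ.λ.0 1)))) ((λ.λ.1) (λ.λ.1 0) (λ.0) ((λ.λ.λ.λ.1) ((λ.λ.0 1) (λ.λ.0 1))) ((λ.λ.1) (λ.λ.1 0) (λ.0) ((λ.λ.λ.λ.1) ((λ.λ.0 1) (λ.λ.0 1)))))
  →5  (λ.λ.1 0) ((λ.λ.λ.λ.1) ((λ.λ.0 1) (λ.λ.0 1))) ((λ.λ.1) (λ.λ.1 0) (λ.0) ((λ.λ.λ.λ.1) ((λ.λ.0 1) (λ.λ.0 1)))) ((λ.λ.1) (λ.λ.1 0) (λ.0) ((λ.λ.λ.λ.1) ((λ.λ.0 1) (λ.λ.0 1))) ((λ.λ.1) (λ.λ.1 0) (λ.0) ((λ.λ.λ.λ.1) ((λ.λ.0 1) (λ.λ.0 1)))))
  →6  (λ.(λ.λ.λ.λ.1) ((λ.λ.0 1) (λ.λ.0 1)) 0) ((λ.λ.1) (λ.λ.1 0) (λ.0) ((λ.λ.λ.λ.1) ((λ.λ.0 1) (λ.λ.0 1)))) ((λ.λ.1) (λ.λ.1 0) (λ.0) ((λ.λ.λ.λ.1) ((λ.λ.0 1) (λ.λ.0 1))) ((λ.λ.1) (λ.λ.1 0) (λ.0) ((λ.λ.λ.λ.1) ((λ.λ.0 1) (λ.λ.0 1)))))
  →7  (λ.λ.λ.λ.1) ((λ.λ.0 1) (λ.λ.0 1)) ((λ.λ.1) (λ.λ.1 0) (λ.0) ((λ.λ.λ.λ.1) ((λ.λ.0 1) (λ.λ.0 1)))) ((λ.λ.1) (λ.λ.1 0) (λ.0) ((λ.λ.λ.λ.1) ((λ.λ.0 1) (λ.λ.0 1))) ((λ.λ.1) (λ.λ.1 0) (λ.0) ((λ.λ.λ.λ.1) ((λ.λ.0 1) (λ.λ.0 1)))))
  →8  (λ.λ.λ.1) ((λ.λ.1) (λ.λ.1 0) (λ.0) ((λ.λ.λ.λ.1) ((λ.λ.0 1) (λ.λ.0 1)))) ((λ.λ.1) (λ.λ.1 0) (λ.0) ((λ.λ.λ.λ.1) ((λ.λ.0 1) (λ.λ.0 1))) ((λ.λ.1) (λ.λ.1 0) (λ.0) ((λ.λ.λ.λ.1) ((λ.λ.0 1) (λ.λ.0 1)))))
  →9  (λ.λ.1) ((λ.λ.1) (λ.λ.1 0) (λ.0) ((λ.λ.λ.λ.1) ((λ.λ.0 1) (λ.λ.0 1))) ((λ.λ.1) (λ.λ.1 0) (λ.0) ((λ.λ.λ.λ.1) ((λ.λ.0 1) (λ.λ.0 1)))))
  →10  λ.(λ.λ.1) (λ.λ.1 0) (λ.0) ((λ.λ.λ.λ.1) ((λ.λ.0 1) (λ.λ.0 1))) ((λ.λ.1) (λ.λ.1 0) (λ.0) ((λ.λ.λ.λ.1) ((λ.λ.0 1) (λ.λ.0 1))))
  →11  λ.(λ.λ.λ.1 0) (λ.0) ((λ.λ.λ.λ.1) ((λ.λ.0 1) (λ.λ.0 1))) ((λ.λ.1) (λ.λ.1 0) (λ.0) ((λ.λ.λ.λ.1) ((λ.λ.0 1) (λ.λ.0 1))))
  →12  λ.(λ.λ.1 0) ((λ.λ.λ.λ.1) ((λ.λ.0 1) (λ.λ.0 1))) ((λ.λ.1) (λ.λ.1 0) (λ.0) ((λ.λ.λ.λ.1) ((λ.λ.0 1) (λ.λ.0 1))))
  →13  λ.(λ.(λ.λ.λ.λ.1) ((λ.λ.0 1) (λ.λ.0 1)) 0) ((λ.λ.1) (λ.λ.1 0) (λ.0) ((λ.λ.λ.λ.1) ((λ.λ.0 1) (λ.λ.0 1))))
  →14  λ.(λ.λ.λ.λ.1) ((λ.λ.0 1) (λ.λ.0 1)) ((λ.λ.1) (λ.λ.1 0) (λ.0) ((λ.λ.λ.λ.1) ((λ.λ.0 1) (λ.λ.0 1))))
  →15  λ.(λ.λ.λ.1) ((λ.λ.1) (λ.λ.1 0) (λ.0) ((λ.λ.λ.λ.1) ((λ.λ.0 1) (λ.λ.0 1))))
  →16  λ.λ.λ.1

Answer: DIFFERENT — A ⇓ λ.λ.λ.λ.λ.0, B ⇓ λ.λ.λ.1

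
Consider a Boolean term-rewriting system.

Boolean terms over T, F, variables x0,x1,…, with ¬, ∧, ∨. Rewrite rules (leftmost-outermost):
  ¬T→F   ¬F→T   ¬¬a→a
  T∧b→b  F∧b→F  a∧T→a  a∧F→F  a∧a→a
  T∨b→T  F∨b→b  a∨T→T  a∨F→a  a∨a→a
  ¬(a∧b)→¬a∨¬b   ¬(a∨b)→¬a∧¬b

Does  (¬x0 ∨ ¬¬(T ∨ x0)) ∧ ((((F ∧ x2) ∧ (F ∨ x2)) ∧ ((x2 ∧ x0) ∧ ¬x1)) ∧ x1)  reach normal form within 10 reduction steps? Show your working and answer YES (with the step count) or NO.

Answer: YES — reaches normal form F in 8 ≤ 10 steps

Working:
  start: (¬x0 ∨ ¬¬(T ∨ x0)) ∧ ((((F ∧ x2) ∧ (F ∨ x2)) ∧ ((x2 ∧ x0) ∧ ¬x1)) ∧ x1)
  →1  (¬x0 ∨ (T ∨ x0)) ∧ ((((F ∧ x2) ∧ (F ∨ x2)) ∧ ((x2 ∧ x0) ∧ ¬x1)) ∧ x1)
  →2  (¬x0 ∨ T) ∧ ((((F ∧ x2) ∧ (F ∨ x2)) ∧ ((x2 ∧ x0) ∧ ¬x1)) ∧ x1)
  →3  T ∧ ((((F ∧ x2) ∧ (F ∨ x2)) ∧ ((x2 ∧ x0) ∧ ¬x1)) ∧ x1)
  →4  (((F ∧ x2) ∧ (F ∨ x2)) ∧ ((x2 ∧ x0) ∧ ¬x1)) ∧ x1
  →5  ((F ∧ (F ∨ x2)) ∧ ((x2 ∧ x0) ∧ ¬x1)) ∧ x1
  →6  (F ∧ ((x2 ∧ x0) ∧ ¬x1)) ∧ x1
  →7  F ∧ x1
  →8  F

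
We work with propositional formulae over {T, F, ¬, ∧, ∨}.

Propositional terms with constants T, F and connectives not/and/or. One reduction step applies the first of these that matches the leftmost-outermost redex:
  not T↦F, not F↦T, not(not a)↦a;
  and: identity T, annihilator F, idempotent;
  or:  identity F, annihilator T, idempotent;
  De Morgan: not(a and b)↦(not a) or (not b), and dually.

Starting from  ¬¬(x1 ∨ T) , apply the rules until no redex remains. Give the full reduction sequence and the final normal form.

  start: ¬¬(x1 ∨ T)
  [1] x1 ∨ T
  [2] T

Answer: normal form = T  (in 2 steps)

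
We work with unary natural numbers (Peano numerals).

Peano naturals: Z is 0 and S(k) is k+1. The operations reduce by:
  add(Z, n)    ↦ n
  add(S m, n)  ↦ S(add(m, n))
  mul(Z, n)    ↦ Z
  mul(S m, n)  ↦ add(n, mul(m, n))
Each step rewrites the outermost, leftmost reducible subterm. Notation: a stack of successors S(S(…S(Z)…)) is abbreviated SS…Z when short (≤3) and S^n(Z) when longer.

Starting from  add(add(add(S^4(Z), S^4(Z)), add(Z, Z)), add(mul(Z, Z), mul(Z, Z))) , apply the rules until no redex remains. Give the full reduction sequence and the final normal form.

Answer: normal form = S^8(Z)  (in 27 steps)

Reduction:
  start: add(add(add(S^4(Z), S^4(Z)), add(Z, Z)), add(mul(Z, Z), mul(Z, Z)))
  [1] add(add(S(add(SSSZ, S^4(Z))), add(Z, Z)), add(mul(Z, Z), mul(Z, Z)))
  [2] add(S(add(add(SSSZ, S^4(Z)), add(Z, Z))), add(mul(Z, Z), mul(Z, Z)))
  [3] S(add(add(add(SSSZ, S^4(Z)), add(Z, Z)), add(mul(Z, Z), mul(Z, Z))))
  [4] S(add(add(S(add(SSZ, S^4(Z))), add(Z, Z)), add(mul(Z, Z), mul(Z, Z))))
  [5] S(add(S(add(add(SSZ, S^4(Z)), add(Z, Z))), add(mul(Z, Z), mul(Z, Z))))
  [6] S(S(add(add(add(SSZ, S^4(Z)), add(Z, Z)), add(mul(Z, Z), mul(Z, Z)))))
  [7] S(S(add(add(S(add(SZ, S^4(Z))), add(Z, Z)), add(mul(Z, Z), mul(Z, Z)))))
  [8] S(S(add(S(add(add(SZ, S^4(Z)), add(Z, Z))), add(mul(Z, Z), mul(Z, Z)))))
  [9] S(S(S(add(add(add(SZ, S^4(Z)), add(Z, Z)), add(mul(Z, Z), mul(Z, Z))))))
  [10] S(S(S(add(add(S(add(Z, S^4(Z))), add(Z, Z)), add(mul(Z, Z), mul(Z, Z))))))
  [11] S(S(S(add(S(add(add(Z, S^4(Z)), add(Z, Z))), add(mul(Z, Z), mul(Z, Z))))))
  [12] S(S(S(S(add(add(add(Z, S^4(Z)), add(Z, Z)), add(mul(Z, Z), mul(Z, Z)))))))
  [13] S(S(S(S(add(add(S^4(Z), add(Z, Z)), add(mul(Z, Z), mul(Z, Z)))))))
  [14] S(S(S(S(add(S(add(SSSZ, add(Z, Z))), add(mul(Z, Z), mul(Z, Z)))))))
  [15] S(S(S(S(S(add(add(SSSZ, add(Z, Z)), add(mul(Z, Z), mul(Z, Z))))))))
  [16] S(S(S(S(S(add(S(add(SSZ, add(Z, Z))), add(mul(Z, Z), mul(Z, Z))))))))
  [17] S(S(S(S(S(S(add(add(SSZ, add(Z, Z)), add(mul(Z, Z), mul(Z, Z)))))))))
  [18] S(S(S(S(S(S(add(S(add(SZ, add(Z, Z))), add(mul(Z, Z), mul(Z, Z)))))))))
  [19] S(S(S(S(S(S(S(add(add(SZ, add(Z, Z)), add(mul(Z, Z), mul(Z, Z))))))))))
  [20] S(S(S(S(S(S(S(add(S(add(Z, add(Z, Z))), add(mul(Z, Z), mul(Z, Z))))))))))
  [21] S(S(S(S(S(S(S(S(add(add(Z, add(Z, Z)), add(mul(Z, Z), mul(Z, Z)))))))))))
  [22] S(S(S(S(S(S(S(S(add(add(Z, Z), add(mul(Z, Z), mul(Z, Z)))))))))))
  [23] S(S(S(S(S(S(S(S(add(Z, add(mul(Z, Z), mul(Z, Z)))))))))))
  [24] S(S(S(S(S(S(S(S(add(mul(Z, Z), mul(Z, Z))))))))))
  [25] S(S(S(S(S(S(S(S(add(Z, mul(Z, Z))))))))))
  [26] S(S(S(S(S(S(S(S(mul(Z, Z)))))))))
  [27] S^8(Z)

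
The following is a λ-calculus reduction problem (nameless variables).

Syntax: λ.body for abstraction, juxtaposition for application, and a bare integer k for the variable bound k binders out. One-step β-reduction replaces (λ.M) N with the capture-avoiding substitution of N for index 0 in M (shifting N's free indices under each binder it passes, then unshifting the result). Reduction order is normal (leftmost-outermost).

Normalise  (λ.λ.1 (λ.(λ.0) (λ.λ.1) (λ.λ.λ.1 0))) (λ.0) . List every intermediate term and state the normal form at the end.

Answer: normal form = λ.λ.λ.λ.λ.λ.1 0  (in 4 steps)

Working:
  start: (λ.λ.1 (λ.(λ.0) (λ.λ.1) (λ.λ.λ.1 0))) (λ.0)
  →1  λ.(λ.0) (λ.(λ.0) (λ.λ.1) (λ.λ.λ.1 0))
  →2  λ.λ.(λ.0) (λ.λ.1) (λ.λ.λ.1 0)
  →3  λ.λ.(λ.λ.1) (λ.λ.λ.1 0)
  →4  λ.λ.λ.λ.λ.λ.1 0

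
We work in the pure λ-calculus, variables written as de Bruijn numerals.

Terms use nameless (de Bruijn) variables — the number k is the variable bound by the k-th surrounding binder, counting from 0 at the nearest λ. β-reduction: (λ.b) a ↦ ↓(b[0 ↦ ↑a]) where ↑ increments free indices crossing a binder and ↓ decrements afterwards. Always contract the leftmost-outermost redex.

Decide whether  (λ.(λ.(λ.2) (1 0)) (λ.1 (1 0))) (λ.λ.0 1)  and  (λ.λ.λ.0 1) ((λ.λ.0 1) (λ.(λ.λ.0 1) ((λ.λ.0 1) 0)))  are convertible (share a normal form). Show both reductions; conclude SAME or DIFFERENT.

Answer: SAME — A ⇓ λ.λ.0 1, B ⇓ λ.λ.0 1

Working:
Term A:
  start: (λ.(λ.(λ.2) (1 0)) (λ.1 (1 0))) (λ.λ.0 1)
  step 1: (λ.(λ.λ.λ.0 1) ((λ.λ.0 1) 0)) (λ.(λ.λ.0 1) ((λ.λ.0 1) 0))
  step 2: (λ.λ.λ.0 1) ((λ.λ.0 1) (λ.(λ.λ.0 1) ((λ.λ.0 1) 0)))
  step 3: λ.λ.0 1

Term B:
  start: (λ.λ.λ.0 1) ((λ.λ.0 1) (λ.(λ.λ.0 1) ((λ.λ.0 1) 0)))
  step 1: λ.λ.0 1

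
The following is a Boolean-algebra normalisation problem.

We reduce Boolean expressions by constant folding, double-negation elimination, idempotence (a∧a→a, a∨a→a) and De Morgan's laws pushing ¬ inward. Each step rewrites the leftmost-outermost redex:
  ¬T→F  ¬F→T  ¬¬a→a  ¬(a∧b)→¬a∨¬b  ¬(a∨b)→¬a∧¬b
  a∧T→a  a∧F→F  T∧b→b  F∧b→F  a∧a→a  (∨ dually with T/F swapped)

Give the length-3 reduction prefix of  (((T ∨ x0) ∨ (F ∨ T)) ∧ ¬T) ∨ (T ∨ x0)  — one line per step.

  start: (((T ∨ x0) ∨ (F ∨ T)) ∧ ¬T) ∨ (T ∨ x0)
  →1  ((T ∨ (F ∨ T)) ∧ ¬T) ∨ (T ∨ x0)
  →2  (T ∧ ¬T) ∨ (T ∨ x0)
  →3  ¬T ∨ (T ∨ x0)

Answer: after 3 steps: ¬T ∨ (T ∨ x0)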